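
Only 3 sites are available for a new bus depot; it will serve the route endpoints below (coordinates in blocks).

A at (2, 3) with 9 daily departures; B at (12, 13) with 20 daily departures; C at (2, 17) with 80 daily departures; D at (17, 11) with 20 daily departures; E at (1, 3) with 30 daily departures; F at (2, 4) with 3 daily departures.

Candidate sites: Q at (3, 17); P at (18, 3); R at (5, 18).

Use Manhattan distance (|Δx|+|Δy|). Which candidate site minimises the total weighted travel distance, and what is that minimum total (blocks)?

Q, total 1397 blocks

Total weighted distance at each candidate:
  Q (3, 17): total = 1397
  P (18, 3): total = 3605
  R (5, 18): total = 1723
Minimum is at Q with total 1397 blocks.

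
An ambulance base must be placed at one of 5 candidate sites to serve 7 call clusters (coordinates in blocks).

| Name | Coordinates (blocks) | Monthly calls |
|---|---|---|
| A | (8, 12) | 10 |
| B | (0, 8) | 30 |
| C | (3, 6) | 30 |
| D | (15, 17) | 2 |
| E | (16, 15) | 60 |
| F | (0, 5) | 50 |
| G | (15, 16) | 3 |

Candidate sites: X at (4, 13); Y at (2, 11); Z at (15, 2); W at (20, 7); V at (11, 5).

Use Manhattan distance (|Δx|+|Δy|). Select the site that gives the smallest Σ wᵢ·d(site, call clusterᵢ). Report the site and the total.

Total weighted distance at each candidate:
  X (4, 13): total = 2072
  Y (2, 11): total = 1972
  Z (15, 2): total = 3092
  W (20, 7): total = 3232
  V (11, 5): total = 2317
Minimum is at Y with total 1972 blocks.

Y, total 1972 blocks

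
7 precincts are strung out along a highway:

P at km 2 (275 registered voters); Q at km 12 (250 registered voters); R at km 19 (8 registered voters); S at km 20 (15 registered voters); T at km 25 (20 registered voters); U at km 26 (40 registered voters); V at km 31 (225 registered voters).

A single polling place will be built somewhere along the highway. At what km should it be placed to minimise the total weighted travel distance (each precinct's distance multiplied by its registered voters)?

For a sum of weighted absolute distances on a line, the optimum is the weighted median (not the mean). Total weight W = 833; half-weight = 416.5.
Sort by position and accumulate weight:
  km 2 (P, w=275) → cum 275
  km 12 (Q, w=250) → cum 525  ≥ 416.5 → median here
  km 19 (R, w=8) → cum 533
  km 20 (S, w=15) → cum 548
  km 25 (T, w=20) → cum 568
  km 26 (U, w=40) → cum 608
  km 31 (V, w=225) → cum 833
Optimal location: km 12.

x = 12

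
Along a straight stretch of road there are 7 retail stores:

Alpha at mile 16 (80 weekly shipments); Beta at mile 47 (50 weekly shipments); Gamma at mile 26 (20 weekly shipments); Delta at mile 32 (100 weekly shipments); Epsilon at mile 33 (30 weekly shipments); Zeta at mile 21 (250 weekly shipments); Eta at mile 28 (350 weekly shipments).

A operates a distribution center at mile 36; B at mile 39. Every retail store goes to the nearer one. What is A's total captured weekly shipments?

830

The indifferent point is the midpoint (36+39)/2 = 37.5; retail stores left of it (closer to A at 36) go to A, those right go to B.
  Alpha at 16 (w=80) → A
  Zeta at 21 (w=250) → A
  Gamma at 26 (w=20) → A
  Eta at 28 (w=350) → A
  Delta at 32 (w=100) → A
  Epsilon at 33 (w=30) → A
  Beta at 47 (w=50) → B
A captures 830; B captures 50.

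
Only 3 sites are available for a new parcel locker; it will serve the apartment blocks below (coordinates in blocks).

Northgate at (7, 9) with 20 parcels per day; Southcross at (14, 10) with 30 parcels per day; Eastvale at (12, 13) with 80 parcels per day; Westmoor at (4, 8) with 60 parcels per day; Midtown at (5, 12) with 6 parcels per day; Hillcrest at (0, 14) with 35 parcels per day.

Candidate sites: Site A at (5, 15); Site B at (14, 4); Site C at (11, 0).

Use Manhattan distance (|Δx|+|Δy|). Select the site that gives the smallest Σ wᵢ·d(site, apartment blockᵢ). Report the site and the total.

Site A, total 2008 blocks

Total weighted distance at each candidate:
  Site A (5, 15): total = 2008
  Site B (14, 4): total = 3082
  Site C (11, 0): total = 3653
Minimum is at Site A with total 2008 blocks.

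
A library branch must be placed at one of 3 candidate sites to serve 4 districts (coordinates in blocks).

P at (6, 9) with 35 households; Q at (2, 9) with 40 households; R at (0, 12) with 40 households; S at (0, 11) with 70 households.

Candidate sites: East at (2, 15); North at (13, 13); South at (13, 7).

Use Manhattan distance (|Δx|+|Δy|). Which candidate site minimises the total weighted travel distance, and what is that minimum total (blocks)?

East, total 1210 blocks

Total weighted distance at each candidate:
  East (2, 15): total = 1210
  North (13, 13): total = 2595
  South (13, 7): total = 2745
Minimum is at East with total 1210 blocks.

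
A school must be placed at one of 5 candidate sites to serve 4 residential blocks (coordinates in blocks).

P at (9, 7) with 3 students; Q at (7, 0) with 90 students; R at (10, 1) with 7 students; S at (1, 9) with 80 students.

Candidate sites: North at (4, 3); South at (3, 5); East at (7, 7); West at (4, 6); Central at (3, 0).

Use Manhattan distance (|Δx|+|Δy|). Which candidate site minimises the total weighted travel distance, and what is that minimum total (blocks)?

Central, total 1335 blocks

Total weighted distance at each candidate:
  North (4, 3): total = 1343
  South (3, 5): total = 1391
  East (7, 7): total = 1339
  West (4, 6): total = 1385
  Central (3, 0): total = 1335
Minimum is at Central with total 1335 blocks.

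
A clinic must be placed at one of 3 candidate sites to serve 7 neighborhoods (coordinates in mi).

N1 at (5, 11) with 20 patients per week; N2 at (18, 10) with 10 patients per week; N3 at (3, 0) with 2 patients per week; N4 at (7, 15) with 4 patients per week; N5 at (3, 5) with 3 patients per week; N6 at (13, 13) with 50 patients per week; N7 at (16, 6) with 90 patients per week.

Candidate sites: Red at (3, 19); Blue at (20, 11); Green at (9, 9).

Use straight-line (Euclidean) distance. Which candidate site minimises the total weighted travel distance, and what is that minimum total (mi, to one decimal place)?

Green, total 1216.8 mi

Total weighted distance at each candidate:
  Red (3, 19): total = 2680.2
  Blue (20, 11): total = 1411.6
  Green (9, 9): total = 1216.8
Minimum is at Green with total 1216.8 mi.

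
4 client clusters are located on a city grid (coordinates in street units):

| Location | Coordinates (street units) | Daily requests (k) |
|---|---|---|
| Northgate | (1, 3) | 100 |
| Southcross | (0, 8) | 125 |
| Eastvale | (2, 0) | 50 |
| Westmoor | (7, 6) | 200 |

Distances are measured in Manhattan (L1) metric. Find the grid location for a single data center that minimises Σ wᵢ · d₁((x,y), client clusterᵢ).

Manhattan distance separates: Σwᵢ(|x−xᵢ|+|y−yᵢ|) = Σwᵢ|x−xᵢ| + Σwᵢ|y−yᵢ|, so x and y are optimised independently as 1-D weighted medians.
Total weight W = 475; half = 237.5.
x-coordinate, sorted with cumulative weight:
  x=0 (Southcross, w=125) cum 125
  x=1 (Northgate, w=100) cum 225
  x=2 (Eastvale, w=50) cum 275  ← median
  x=7 (Westmoor, w=200) cum 475
⇒ x* = 2
y-coordinate, sorted with cumulative weight:
  y=0 (Eastvale, w=50) cum 50
  y=3 (Northgate, w=100) cum 150
  y=6 (Westmoor, w=200) cum 350  ← median
  y=8 (Southcross, w=125) cum 475
⇒ y* = 6

(2, 6)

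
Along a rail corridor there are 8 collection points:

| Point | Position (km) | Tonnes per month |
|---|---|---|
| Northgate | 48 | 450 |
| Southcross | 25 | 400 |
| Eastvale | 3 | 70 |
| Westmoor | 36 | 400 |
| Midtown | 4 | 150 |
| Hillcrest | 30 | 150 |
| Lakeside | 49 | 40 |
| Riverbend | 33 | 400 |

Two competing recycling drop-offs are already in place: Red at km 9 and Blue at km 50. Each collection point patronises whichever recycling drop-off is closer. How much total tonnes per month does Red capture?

620

The indifferent point is the midpoint (9+50)/2 = 29.5; collection points left of it (closer to Red at 9) go to Red, those right go to Blue.
  Eastvale at 3 (w=70) → Red
  Midtown at 4 (w=150) → Red
  Southcross at 25 (w=400) → Red
  Hillcrest at 30 (w=150) → Blue
  Riverbend at 33 (w=400) → Blue
  Westmoor at 36 (w=400) → Blue
  Northgate at 48 (w=450) → Blue
  Lakeside at 49 (w=40) → Blue
Red captures 620; Blue captures 1440.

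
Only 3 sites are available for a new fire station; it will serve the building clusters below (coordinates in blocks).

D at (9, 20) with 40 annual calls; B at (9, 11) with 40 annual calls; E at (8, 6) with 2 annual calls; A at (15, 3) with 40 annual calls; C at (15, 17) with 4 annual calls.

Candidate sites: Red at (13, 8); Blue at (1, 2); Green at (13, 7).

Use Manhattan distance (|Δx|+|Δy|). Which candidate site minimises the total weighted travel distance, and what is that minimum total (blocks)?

Total weighted distance at each candidate:
  Red (13, 8): total = 1258
  Blue (1, 2): total = 2458
  Green (13, 7): total = 1300
Minimum is at Red with total 1258 blocks.

Red, total 1258 blocks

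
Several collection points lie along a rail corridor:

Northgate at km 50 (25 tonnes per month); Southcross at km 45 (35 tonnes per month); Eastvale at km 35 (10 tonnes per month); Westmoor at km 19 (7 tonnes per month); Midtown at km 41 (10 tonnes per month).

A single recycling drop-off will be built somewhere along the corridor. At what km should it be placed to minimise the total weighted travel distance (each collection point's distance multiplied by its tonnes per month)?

x = 45

For a sum of weighted absolute distances on a line, the optimum is the weighted median (not the mean). Total weight W = 87; half-weight = 43.5.
Sort by position and accumulate weight:
  km 19 (Westmoor, w=7) → cum 7
  km 35 (Eastvale, w=10) → cum 17
  km 41 (Midtown, w=10) → cum 27
  km 45 (Southcross, w=35) → cum 62  ≥ 43.5 → median here
  km 50 (Northgate, w=25) → cum 87
Optimal location: km 45.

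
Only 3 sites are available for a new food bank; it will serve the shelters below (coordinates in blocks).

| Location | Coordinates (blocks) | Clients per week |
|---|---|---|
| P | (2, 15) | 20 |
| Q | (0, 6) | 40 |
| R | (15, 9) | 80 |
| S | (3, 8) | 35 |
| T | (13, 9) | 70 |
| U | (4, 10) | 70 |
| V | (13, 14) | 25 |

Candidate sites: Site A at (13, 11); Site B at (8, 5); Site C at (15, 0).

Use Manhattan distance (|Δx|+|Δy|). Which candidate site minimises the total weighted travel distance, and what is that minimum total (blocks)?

Total weighted distance at each candidate:
  Site A (13, 11): total = 2710
  Site B (8, 5): total = 3450
  Site C (15, 0): total = 5460
Minimum is at Site A with total 2710 blocks.

Site A, total 2710 blocks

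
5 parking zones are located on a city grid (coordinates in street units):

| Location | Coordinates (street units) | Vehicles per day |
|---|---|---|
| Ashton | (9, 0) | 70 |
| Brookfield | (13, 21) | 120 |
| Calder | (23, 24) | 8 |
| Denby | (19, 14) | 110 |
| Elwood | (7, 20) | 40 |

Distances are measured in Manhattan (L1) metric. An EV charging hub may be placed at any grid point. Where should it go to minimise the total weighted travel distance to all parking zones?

Manhattan distance separates: Σwᵢ(|x−xᵢ|+|y−yᵢ|) = Σwᵢ|x−xᵢ| + Σwᵢ|y−yᵢ|, so x and y are optimised independently as 1-D weighted medians.
Total weight W = 348; half = 174.
x-coordinate, sorted with cumulative weight:
  x=7 (Elwood, w=40) cum 40
  x=9 (Ashton, w=70) cum 110
  x=13 (Brookfield, w=120) cum 230  ← median
  x=19 (Denby, w=110) cum 340
  x=23 (Calder, w=8) cum 348
⇒ x* = 13
y-coordinate, sorted with cumulative weight:
  y=0 (Ashton, w=70) cum 70
  y=14 (Denby, w=110) cum 180  ← median
  y=20 (Elwood, w=40) cum 220
  y=21 (Brookfield, w=120) cum 340
  y=24 (Calder, w=8) cum 348
⇒ y* = 14

(13, 14)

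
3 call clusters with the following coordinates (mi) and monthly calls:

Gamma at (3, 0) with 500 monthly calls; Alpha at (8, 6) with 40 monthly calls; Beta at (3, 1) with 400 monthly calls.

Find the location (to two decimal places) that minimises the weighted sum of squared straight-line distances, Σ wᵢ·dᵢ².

The minimiser of Σwᵢ‖p−pᵢ‖² is the weighted centroid p* = (Σwᵢpᵢ)/(Σwᵢ).
Σwᵢ = 940.
Σwᵢxᵢ = 500·3 + 40·8 + 400·3 = 3020.
Σwᵢyᵢ = 500·0 + 40·6 + 400·1 = 640.
x* = 3020/940 = 3.21, y* = 640/940 = 0.68.

(3.21, 0.68)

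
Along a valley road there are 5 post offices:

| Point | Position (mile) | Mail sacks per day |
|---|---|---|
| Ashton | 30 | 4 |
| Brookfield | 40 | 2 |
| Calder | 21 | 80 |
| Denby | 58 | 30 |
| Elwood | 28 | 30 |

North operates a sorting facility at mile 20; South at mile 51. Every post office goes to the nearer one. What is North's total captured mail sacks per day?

The indifferent point is the midpoint (20+51)/2 = 35.5; post offices left of it (closer to North at 20) go to North, those right go to South.
  Calder at 21 (w=80) → North
  Elwood at 28 (w=30) → North
  Ashton at 30 (w=4) → North
  Brookfield at 40 (w=2) → South
  Denby at 58 (w=30) → South
North captures 114; South captures 32.

114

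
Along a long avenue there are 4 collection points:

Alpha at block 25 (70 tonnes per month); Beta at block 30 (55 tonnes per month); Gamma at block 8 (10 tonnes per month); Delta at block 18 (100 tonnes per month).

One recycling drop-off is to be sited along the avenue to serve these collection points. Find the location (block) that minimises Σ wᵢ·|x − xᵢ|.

x = 25

For a sum of weighted absolute distances on a line, the optimum is the weighted median (not the mean). Total weight W = 235; half-weight = 117.5.
Sort by position and accumulate weight:
  block 8 (Gamma, w=10) → cum 10
  block 18 (Delta, w=100) → cum 110
  block 25 (Alpha, w=70) → cum 180  ≥ 117.5 → median here
  block 30 (Beta, w=55) → cum 235
Optimal location: block 25.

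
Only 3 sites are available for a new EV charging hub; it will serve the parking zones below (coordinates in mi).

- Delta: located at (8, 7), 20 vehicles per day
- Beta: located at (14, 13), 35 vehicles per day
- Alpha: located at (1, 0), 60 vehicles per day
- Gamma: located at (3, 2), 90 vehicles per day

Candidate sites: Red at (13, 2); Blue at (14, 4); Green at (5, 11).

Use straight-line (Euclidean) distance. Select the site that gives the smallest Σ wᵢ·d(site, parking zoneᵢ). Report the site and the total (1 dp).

Green, total 1954.7 mi

Total weighted distance at each candidate:
  Red (13, 2): total = 2157.9
  Blue (14, 4): total = 2271.5
  Green (5, 11): total = 1954.7
Minimum is at Green with total 1954.7 mi.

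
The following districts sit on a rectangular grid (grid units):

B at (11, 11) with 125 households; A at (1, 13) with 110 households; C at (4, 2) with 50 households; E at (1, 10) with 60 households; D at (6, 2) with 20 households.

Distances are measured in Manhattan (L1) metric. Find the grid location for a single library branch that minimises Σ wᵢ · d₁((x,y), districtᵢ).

Manhattan distance separates: Σwᵢ(|x−xᵢ|+|y−yᵢ|) = Σwᵢ|x−xᵢ| + Σwᵢ|y−yᵢ|, so x and y are optimised independently as 1-D weighted medians.
Total weight W = 365; half = 182.5.
x-coordinate, sorted with cumulative weight:
  x=1 (A, w=110) cum 110
  x=1 (E, w=60) cum 170
  x=4 (C, w=50) cum 220  ← median
  x=6 (D, w=20) cum 240
  x=11 (B, w=125) cum 365
⇒ x* = 4
y-coordinate, sorted with cumulative weight:
  y=2 (C, w=50) cum 50
  y=2 (D, w=20) cum 70
  y=10 (E, w=60) cum 130
  y=11 (B, w=125) cum 255  ← median
  y=13 (A, w=110) cum 365
⇒ y* = 11

(4, 11)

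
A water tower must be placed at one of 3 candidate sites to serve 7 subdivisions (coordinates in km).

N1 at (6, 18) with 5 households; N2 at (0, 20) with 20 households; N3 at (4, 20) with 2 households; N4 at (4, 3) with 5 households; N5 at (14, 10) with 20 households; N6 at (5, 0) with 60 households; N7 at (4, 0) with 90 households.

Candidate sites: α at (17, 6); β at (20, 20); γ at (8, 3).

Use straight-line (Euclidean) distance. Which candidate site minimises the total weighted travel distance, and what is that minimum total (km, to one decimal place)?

Total weighted distance at each candidate:
  α (17, 6): total = 2820.4
  β (20, 20): total = 4657.8
  γ (8, 3): total = 1395.3
Minimum is at γ with total 1395.3 km.

γ, total 1395.3 km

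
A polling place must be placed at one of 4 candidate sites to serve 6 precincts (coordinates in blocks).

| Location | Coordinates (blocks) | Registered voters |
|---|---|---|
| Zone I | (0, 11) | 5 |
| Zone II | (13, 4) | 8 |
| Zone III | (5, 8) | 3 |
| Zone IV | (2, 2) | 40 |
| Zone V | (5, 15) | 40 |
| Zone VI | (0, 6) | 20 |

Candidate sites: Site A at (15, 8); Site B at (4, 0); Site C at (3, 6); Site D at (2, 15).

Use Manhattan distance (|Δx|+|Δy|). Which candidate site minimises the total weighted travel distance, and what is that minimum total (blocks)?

Total weighted distance at each candidate:
  Site A (15, 8): total = 1948
  Site B (4, 0): total = 1206
  Site C (3, 6): total = 848
  Site D (2, 15): total = 1096
Minimum is at Site C with total 848 blocks.

Site C, total 848 blocks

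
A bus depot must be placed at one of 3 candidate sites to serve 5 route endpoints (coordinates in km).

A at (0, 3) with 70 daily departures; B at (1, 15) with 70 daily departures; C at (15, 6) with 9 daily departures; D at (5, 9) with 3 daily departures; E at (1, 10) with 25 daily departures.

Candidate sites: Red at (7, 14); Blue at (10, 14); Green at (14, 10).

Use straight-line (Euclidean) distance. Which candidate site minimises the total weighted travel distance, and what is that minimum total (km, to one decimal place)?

Total weighted distance at each candidate:
  Red (7, 14): total = 1636.7
  Blue (10, 14): total = 2026.8
  Green (14, 10): total = 2459.9
Minimum is at Red with total 1636.7 km.

Red, total 1636.7 km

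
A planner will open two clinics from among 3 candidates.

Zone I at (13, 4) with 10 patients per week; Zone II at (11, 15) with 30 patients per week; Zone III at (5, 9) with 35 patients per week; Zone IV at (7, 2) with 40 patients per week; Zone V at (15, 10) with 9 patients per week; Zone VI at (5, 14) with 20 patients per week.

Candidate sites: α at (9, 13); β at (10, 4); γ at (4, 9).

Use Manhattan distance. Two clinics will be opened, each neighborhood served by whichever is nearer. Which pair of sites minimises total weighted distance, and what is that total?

{α, β}, total 811

Evaluate every pair (each demand assigned to the nearer of the two):
  {α, β}: total = 811
  {β, γ}: total = 844
  {α, γ}: total = 866
Best pair: {α, β} with total 811.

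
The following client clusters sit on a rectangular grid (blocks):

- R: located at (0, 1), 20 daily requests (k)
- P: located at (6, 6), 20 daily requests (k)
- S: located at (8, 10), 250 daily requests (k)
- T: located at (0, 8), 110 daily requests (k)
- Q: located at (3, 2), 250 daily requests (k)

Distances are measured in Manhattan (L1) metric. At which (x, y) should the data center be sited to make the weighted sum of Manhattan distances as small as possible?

Manhattan distance separates: Σwᵢ(|x−xᵢ|+|y−yᵢ|) = Σwᵢ|x−xᵢ| + Σwᵢ|y−yᵢ|, so x and y are optimised independently as 1-D weighted medians.
Total weight W = 650; half = 325.
x-coordinate, sorted with cumulative weight:
  x=0 (R, w=20) cum 20
  x=0 (T, w=110) cum 130
  x=3 (Q, w=250) cum 380  ← median
  x=6 (P, w=20) cum 400
  x=8 (S, w=250) cum 650
⇒ x* = 3
y-coordinate, sorted with cumulative weight:
  y=1 (R, w=20) cum 20
  y=2 (Q, w=250) cum 270
  y=6 (P, w=20) cum 290
  y=8 (T, w=110) cum 400  ← median
  y=10 (S, w=250) cum 650
⇒ y* = 8

(3, 8)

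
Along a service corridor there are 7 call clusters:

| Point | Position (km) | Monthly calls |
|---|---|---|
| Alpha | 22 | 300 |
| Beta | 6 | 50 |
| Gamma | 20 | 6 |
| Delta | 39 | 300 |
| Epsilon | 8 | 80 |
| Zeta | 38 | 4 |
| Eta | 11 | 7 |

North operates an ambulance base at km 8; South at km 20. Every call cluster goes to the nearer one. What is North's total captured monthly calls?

137

The indifferent point is the midpoint (8+20)/2 = 14; call clusters left of it (closer to North at 8) go to North, those right go to South.
  Beta at 6 (w=50) → North
  Epsilon at 8 (w=80) → North
  Eta at 11 (w=7) → North
  Gamma at 20 (w=6) → South
  Alpha at 22 (w=300) → South
  Zeta at 38 (w=4) → South
  Delta at 39 (w=300) → South
North captures 137; South captures 610.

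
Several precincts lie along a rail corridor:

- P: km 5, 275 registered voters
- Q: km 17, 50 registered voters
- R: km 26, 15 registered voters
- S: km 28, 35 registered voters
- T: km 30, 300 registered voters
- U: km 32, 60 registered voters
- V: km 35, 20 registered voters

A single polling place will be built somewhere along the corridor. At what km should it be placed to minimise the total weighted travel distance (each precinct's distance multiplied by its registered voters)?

For a sum of weighted absolute distances on a line, the optimum is the weighted median (not the mean). Total weight W = 755; half-weight = 377.5.
Sort by position and accumulate weight:
  km 5 (P, w=275) → cum 275
  km 17 (Q, w=50) → cum 325
  km 26 (R, w=15) → cum 340
  km 28 (S, w=35) → cum 375
  km 30 (T, w=300) → cum 675  ≥ 377.5 → median here
  km 32 (U, w=60) → cum 735
  km 35 (V, w=20) → cum 755
Optimal location: km 30.

x = 30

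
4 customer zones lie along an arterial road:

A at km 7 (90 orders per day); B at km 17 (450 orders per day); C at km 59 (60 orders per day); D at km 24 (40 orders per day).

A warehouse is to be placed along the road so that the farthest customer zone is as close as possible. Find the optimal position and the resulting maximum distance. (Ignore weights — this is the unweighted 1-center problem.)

The 1-center on a line is the midpoint of the two extreme points: leftmost at 7, rightmost at 59.
Optimal location = (7 + 59)/2 = 33; maximum distance = (59 − 7)/2 = 26.

location 33, max distance 26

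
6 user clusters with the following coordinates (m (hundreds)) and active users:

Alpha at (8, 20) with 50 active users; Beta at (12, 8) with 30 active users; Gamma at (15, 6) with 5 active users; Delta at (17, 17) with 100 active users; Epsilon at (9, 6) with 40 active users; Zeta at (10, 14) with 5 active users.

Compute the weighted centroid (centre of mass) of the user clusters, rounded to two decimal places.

The minimiser of Σwᵢ‖p−pᵢ‖² is the weighted centroid p* = (Σwᵢpᵢ)/(Σwᵢ).
Σwᵢ = 230.
Σwᵢxᵢ = 50·8 + 30·12 + 5·15 + 100·17 + 40·9 + 5·10 = 2945.
Σwᵢyᵢ = 50·20 + 30·8 + 5·6 + 100·17 + 40·6 + 5·14 = 3280.
x* = 2945/230 = 12.80, y* = 3280/230 = 14.26.

(12.80, 14.26)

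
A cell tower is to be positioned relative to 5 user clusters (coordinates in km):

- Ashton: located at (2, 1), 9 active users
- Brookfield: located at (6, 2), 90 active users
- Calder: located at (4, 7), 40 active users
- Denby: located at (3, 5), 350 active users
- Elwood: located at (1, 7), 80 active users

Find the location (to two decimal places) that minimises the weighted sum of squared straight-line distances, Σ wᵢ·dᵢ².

The minimiser of Σwᵢ‖p−pᵢ‖² is the weighted centroid p* = (Σwᵢpᵢ)/(Σwᵢ).
Σwᵢ = 569.
Σwᵢxᵢ = 9·2 + 90·6 + 40·4 + 350·3 + 80·1 = 1848.
Σwᵢyᵢ = 9·1 + 90·2 + 40·7 + 350·5 + 80·7 = 2779.
x* = 1848/569 = 3.25, y* = 2779/569 = 4.88.

(3.25, 4.88)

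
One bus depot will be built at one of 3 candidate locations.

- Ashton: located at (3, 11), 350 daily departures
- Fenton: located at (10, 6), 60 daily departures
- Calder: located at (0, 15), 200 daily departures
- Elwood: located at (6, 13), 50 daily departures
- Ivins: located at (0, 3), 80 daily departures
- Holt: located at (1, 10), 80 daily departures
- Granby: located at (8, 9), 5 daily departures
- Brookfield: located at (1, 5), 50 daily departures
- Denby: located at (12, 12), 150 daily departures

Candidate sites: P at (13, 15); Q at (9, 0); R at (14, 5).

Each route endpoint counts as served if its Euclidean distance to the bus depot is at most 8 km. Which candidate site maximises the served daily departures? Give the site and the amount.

R, covering 215

Coverage radius r = 8 km; a point is covered iff (Δx)²+(Δy)² ≤ 8² = 64.
  P (13, 15): covers {Elwood, Granby, Denby} → 205
  Q (9, 0): covers {Fenton} → 60
  R (14, 5): covers {Fenton, Granby, Denby} → 215
Maximum coverage at R: 215 daily departures.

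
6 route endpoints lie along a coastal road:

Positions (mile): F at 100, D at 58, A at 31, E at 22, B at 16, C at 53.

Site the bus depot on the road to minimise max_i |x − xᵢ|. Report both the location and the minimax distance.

location 58, max distance 42

The 1-center on a line is the midpoint of the two extreme points: leftmost at 16, rightmost at 100.
Optimal location = (16 + 100)/2 = 58; maximum distance = (100 − 16)/2 = 42.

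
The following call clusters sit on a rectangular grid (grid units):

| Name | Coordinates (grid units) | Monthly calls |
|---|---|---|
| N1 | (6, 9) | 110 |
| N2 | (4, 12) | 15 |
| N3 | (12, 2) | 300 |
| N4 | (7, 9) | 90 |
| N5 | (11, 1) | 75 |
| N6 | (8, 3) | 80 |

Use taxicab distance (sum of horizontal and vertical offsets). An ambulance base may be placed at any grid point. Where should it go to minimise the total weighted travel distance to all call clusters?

Manhattan distance separates: Σwᵢ(|x−xᵢ|+|y−yᵢ|) = Σwᵢ|x−xᵢ| + Σwᵢ|y−yᵢ|, so x and y are optimised independently as 1-D weighted medians.
Total weight W = 670; half = 335.
x-coordinate, sorted with cumulative weight:
  x=4 (N2, w=15) cum 15
  x=6 (N1, w=110) cum 125
  x=7 (N4, w=90) cum 215
  x=8 (N6, w=80) cum 295
  x=11 (N5, w=75) cum 370  ← median
  x=12 (N3, w=300) cum 670
⇒ x* = 11
y-coordinate, sorted with cumulative weight:
  y=1 (N5, w=75) cum 75
  y=2 (N3, w=300) cum 375  ← median
  y=3 (N6, w=80) cum 455
  y=9 (N1, w=110) cum 565
  y=9 (N4, w=90) cum 655
  y=12 (N2, w=15) cum 670
⇒ y* = 2

(11, 2)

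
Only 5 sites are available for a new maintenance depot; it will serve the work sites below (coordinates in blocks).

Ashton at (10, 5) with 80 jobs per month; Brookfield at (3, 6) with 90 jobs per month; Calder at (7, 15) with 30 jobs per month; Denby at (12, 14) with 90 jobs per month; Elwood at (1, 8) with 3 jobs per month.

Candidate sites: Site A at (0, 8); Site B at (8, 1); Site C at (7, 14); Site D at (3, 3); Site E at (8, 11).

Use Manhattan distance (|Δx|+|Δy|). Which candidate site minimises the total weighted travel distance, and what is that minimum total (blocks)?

Site E, total 2350 blocks

Total weighted distance at each candidate:
  Site A (0, 8): total = 3533
  Site B (8, 1): total = 3402
  Site C (7, 14): total = 2556
  Site D (3, 3): total = 3291
  Site E (8, 11): total = 2350
Minimum is at Site E with total 2350 blocks.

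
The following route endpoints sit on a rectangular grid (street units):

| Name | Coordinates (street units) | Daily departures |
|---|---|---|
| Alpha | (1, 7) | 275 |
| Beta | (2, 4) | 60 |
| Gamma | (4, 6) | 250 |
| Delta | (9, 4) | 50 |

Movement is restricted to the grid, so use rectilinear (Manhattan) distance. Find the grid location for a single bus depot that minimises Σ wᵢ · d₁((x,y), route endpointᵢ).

Manhattan distance separates: Σwᵢ(|x−xᵢ|+|y−yᵢ|) = Σwᵢ|x−xᵢ| + Σwᵢ|y−yᵢ|, so x and y are optimised independently as 1-D weighted medians.
Total weight W = 635; half = 317.5.
x-coordinate, sorted with cumulative weight:
  x=1 (Alpha, w=275) cum 275
  x=2 (Beta, w=60) cum 335  ← median
  x=4 (Gamma, w=250) cum 585
  x=9 (Delta, w=50) cum 635
⇒ x* = 2
y-coordinate, sorted with cumulative weight:
  y=4 (Beta, w=60) cum 60
  y=4 (Delta, w=50) cum 110
  y=6 (Gamma, w=250) cum 360  ← median
  y=7 (Alpha, w=275) cum 635
⇒ y* = 6

(2, 6)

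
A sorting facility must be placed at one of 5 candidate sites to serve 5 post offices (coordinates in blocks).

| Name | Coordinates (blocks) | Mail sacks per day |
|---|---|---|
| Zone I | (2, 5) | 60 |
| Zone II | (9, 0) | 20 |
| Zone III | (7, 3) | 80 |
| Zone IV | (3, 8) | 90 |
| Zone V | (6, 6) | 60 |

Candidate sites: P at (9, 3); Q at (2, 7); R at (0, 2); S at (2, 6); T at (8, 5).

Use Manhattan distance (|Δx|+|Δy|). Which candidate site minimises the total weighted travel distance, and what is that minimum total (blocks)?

Total weighted distance at each candidate:
  P (9, 3): total = 2110
  Q (2, 7): total = 1600
  R (0, 2): total = 2570
  S (2, 6): total = 1470
  T (8, 5): total = 1620
Minimum is at S with total 1470 blocks.

S, total 1470 blocks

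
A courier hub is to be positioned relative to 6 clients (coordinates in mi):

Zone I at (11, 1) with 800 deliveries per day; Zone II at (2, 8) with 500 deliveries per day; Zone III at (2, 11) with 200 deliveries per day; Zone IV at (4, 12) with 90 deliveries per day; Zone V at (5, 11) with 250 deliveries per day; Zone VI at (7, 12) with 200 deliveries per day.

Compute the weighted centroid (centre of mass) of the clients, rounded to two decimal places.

The minimiser of Σwᵢ‖p−pᵢ‖² is the weighted centroid p* = (Σwᵢpᵢ)/(Σwᵢ).
Σwᵢ = 2040.
Σwᵢxᵢ = 800·11 + 500·2 + 200·2 + 90·4 + 250·5 + 200·7 = 13210.
Σwᵢyᵢ = 800·1 + 500·8 + 200·11 + 90·12 + 250·11 + 200·12 = 13230.
x* = 13210/2040 = 6.48, y* = 13230/2040 = 6.49.

(6.48, 6.49)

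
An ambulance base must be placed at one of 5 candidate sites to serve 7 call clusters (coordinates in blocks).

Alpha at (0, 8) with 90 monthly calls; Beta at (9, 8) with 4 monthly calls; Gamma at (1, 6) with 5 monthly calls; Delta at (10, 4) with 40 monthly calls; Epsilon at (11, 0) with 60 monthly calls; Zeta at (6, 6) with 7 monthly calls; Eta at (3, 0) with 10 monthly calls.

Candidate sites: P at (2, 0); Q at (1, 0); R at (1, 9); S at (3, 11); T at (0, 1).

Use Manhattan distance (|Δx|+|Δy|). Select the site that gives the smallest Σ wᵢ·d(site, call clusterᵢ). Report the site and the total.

Total weighted distance at each candidate:
  P (2, 0): total = 2095
  Q (1, 0): total = 2121
  R (1, 9): total = 2097
  S (3, 11): total = 2477
  T (0, 1): total = 2081
Minimum is at T with total 2081 blocks.

T, total 2081 blocks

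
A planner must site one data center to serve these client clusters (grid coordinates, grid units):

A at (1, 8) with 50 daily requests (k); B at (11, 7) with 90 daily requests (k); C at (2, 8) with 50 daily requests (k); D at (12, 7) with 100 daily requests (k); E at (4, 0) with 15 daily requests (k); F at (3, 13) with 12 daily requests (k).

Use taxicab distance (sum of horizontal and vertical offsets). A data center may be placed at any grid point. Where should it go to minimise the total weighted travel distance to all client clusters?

Manhattan distance separates: Σwᵢ(|x−xᵢ|+|y−yᵢ|) = Σwᵢ|x−xᵢ| + Σwᵢ|y−yᵢ|, so x and y are optimised independently as 1-D weighted medians.
Total weight W = 317; half = 158.5.
x-coordinate, sorted with cumulative weight:
  x=1 (A, w=50) cum 50
  x=2 (C, w=50) cum 100
  x=3 (F, w=12) cum 112
  x=4 (E, w=15) cum 127
  x=11 (B, w=90) cum 217  ← median
  x=12 (D, w=100) cum 317
⇒ x* = 11
y-coordinate, sorted with cumulative weight:
  y=0 (E, w=15) cum 15
  y=7 (B, w=90) cum 105
  y=7 (D, w=100) cum 205  ← median
  y=8 (A, w=50) cum 255
  y=8 (C, w=50) cum 305
  y=13 (F, w=12) cum 317
⇒ y* = 7

(11, 7)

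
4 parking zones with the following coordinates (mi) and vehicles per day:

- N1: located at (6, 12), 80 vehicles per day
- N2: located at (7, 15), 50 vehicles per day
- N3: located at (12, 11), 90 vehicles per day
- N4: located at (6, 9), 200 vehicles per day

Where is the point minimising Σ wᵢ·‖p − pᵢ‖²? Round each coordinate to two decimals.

The minimiser of Σwᵢ‖p−pᵢ‖² is the weighted centroid p* = (Σwᵢpᵢ)/(Σwᵢ).
Σwᵢ = 420.
Σwᵢxᵢ = 80·6 + 50·7 + 90·12 + 200·6 = 3110.
Σwᵢyᵢ = 80·12 + 50·15 + 90·11 + 200·9 = 4500.
x* = 3110/420 = 7.40, y* = 4500/420 = 10.71.

(7.40, 10.71)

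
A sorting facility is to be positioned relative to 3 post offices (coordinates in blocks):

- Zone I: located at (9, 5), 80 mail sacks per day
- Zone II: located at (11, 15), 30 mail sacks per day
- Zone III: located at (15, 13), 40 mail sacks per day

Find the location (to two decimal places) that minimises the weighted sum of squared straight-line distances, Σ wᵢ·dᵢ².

The minimiser of Σwᵢ‖p−pᵢ‖² is the weighted centroid p* = (Σwᵢpᵢ)/(Σwᵢ).
Σwᵢ = 150.
Σwᵢxᵢ = 80·9 + 30·11 + 40·15 = 1650.
Σwᵢyᵢ = 80·5 + 30·15 + 40·13 = 1370.
x* = 1650/150 = 11.00, y* = 1370/150 = 9.13.

(11.00, 9.13)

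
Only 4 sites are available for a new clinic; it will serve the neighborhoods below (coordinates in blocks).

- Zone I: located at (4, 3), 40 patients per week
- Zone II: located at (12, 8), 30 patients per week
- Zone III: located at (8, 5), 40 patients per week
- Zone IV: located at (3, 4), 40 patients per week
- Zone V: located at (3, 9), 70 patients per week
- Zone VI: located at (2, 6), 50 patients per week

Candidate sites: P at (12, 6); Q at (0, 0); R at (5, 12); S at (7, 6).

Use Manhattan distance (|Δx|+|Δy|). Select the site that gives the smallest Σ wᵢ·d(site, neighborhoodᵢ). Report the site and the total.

Total weighted distance at each candidate:
  P (12, 6): total = 2480
  Q (0, 0): total = 2920
  R (5, 12): total = 2330
  S (7, 6): total = 1510
Minimum is at S with total 1510 blocks.

S, total 1510 blocks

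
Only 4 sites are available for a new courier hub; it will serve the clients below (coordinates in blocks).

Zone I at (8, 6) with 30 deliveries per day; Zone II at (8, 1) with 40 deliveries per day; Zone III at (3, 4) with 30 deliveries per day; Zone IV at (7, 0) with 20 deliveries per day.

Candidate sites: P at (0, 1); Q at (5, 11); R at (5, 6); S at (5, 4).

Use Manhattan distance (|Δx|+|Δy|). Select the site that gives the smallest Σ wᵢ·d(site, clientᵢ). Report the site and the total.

S, total 570 blocks

Total weighted distance at each candidate:
  P (0, 1): total = 1050
  Q (5, 11): total = 1290
  R (5, 6): total = 690
  S (5, 4): total = 570
Minimum is at S with total 570 blocks.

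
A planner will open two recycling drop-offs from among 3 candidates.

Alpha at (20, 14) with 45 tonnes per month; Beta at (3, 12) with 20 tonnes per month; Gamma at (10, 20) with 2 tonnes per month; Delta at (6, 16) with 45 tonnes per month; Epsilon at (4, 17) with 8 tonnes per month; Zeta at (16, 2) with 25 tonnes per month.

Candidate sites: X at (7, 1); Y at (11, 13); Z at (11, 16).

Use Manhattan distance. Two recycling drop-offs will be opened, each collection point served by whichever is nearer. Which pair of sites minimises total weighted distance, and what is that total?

Evaluate every pair (each demand assigned to the nearer of the two):
  {X, Z}: total = 1284
  {Y, Z}: total = 1329
  {X, Y}: total = 1344
Best pair: {X, Z} with total 1284.

{X, Z}, total 1284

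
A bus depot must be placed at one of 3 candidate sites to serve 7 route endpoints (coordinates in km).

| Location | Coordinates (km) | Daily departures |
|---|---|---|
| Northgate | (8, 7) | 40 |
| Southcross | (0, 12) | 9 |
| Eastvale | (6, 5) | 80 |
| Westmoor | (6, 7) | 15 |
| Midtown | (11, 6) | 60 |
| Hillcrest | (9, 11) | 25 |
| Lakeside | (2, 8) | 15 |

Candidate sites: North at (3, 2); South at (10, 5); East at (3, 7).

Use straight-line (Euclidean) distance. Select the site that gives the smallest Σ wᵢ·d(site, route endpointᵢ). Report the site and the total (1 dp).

Total weighted distance at each candidate:
  North (3, 2): total = 1702.0
  South (10, 5): total = 975.2
  East (3, 7): total = 1271.1
Minimum is at South with total 975.2 km.

South, total 975.2 km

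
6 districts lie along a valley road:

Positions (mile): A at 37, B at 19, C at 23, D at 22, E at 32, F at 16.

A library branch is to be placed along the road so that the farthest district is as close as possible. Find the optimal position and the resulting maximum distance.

location 26.5, max distance 10.5

The 1-center on a line is the midpoint of the two extreme points: leftmost at 16, rightmost at 37.
Optimal location = (16 + 37)/2 = 26.5; maximum distance = (37 − 16)/2 = 10.5.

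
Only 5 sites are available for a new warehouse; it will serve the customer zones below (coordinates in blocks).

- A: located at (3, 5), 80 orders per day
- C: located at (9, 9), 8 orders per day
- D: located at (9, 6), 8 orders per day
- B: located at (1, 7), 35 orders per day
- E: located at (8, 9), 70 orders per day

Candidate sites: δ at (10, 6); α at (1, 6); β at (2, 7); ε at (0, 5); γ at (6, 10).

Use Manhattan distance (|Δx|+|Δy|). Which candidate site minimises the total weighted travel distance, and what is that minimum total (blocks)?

Total weighted distance at each candidate:
  δ (10, 6): total = 1380
  α (1, 6): total = 1127
  β (2, 7): total = 971
  ε (0, 5): total = 1369
  γ (6, 10): total = 1218
Minimum is at β with total 971 blocks.

β, total 971 blocks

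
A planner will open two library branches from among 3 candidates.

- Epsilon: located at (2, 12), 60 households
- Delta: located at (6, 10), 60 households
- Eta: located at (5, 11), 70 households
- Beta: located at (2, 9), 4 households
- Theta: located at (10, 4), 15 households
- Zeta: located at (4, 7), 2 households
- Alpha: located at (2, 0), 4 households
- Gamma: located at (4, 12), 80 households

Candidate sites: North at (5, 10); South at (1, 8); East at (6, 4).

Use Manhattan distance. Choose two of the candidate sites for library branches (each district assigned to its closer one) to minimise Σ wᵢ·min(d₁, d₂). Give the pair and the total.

{North, East}, total 786

Evaluate every pair (each demand assigned to the nearer of the two):
  {North, East}: total = 786
  {North, South}: total = 887
  {South, East}: total = 1818
Best pair: {North, East} with total 786.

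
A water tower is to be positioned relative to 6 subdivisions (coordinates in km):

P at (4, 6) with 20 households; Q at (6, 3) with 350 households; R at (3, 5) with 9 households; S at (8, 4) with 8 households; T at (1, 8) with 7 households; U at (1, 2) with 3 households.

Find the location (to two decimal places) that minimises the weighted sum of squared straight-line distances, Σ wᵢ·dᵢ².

(5.75, 3.30)

The minimiser of Σwᵢ‖p−pᵢ‖² is the weighted centroid p* = (Σwᵢpᵢ)/(Σwᵢ).
Σwᵢ = 397.
Σwᵢxᵢ = 20·4 + 350·6 + 9·3 + 8·8 + 7·1 + 3·1 = 2281.
Σwᵢyᵢ = 20·6 + 350·3 + 9·5 + 8·4 + 7·8 + 3·2 = 1309.
x* = 2281/397 = 5.75, y* = 1309/397 = 3.30.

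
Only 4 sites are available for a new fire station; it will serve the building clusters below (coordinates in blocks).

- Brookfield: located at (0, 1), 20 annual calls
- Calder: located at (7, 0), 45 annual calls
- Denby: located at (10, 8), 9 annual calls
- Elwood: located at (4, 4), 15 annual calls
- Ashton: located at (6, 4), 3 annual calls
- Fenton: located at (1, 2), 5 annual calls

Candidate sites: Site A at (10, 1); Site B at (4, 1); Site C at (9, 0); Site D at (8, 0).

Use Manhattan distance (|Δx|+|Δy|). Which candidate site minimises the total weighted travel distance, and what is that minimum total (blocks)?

Site B, total 457 blocks

Total weighted distance at each candidate:
  Site A (10, 1): total = 649
  Site B (4, 1): total = 457
  Site C (9, 0): total = 577
  Site D (8, 0): total = 498
Minimum is at Site B with total 457 blocks.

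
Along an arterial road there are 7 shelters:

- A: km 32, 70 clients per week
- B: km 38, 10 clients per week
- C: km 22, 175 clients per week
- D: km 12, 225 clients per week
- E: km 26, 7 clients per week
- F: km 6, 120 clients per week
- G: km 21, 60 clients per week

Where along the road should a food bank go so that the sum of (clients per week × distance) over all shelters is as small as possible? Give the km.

x = 12

For a sum of weighted absolute distances on a line, the optimum is the weighted median (not the mean). Total weight W = 667; half-weight = 333.5.
Sort by position and accumulate weight:
  km 6 (F, w=120) → cum 120
  km 12 (D, w=225) → cum 345  ≥ 333.5 → median here
  km 21 (G, w=60) → cum 405
  km 22 (C, w=175) → cum 580
  km 26 (E, w=7) → cum 587
  km 32 (A, w=70) → cum 657
  km 38 (B, w=10) → cum 667
Optimal location: km 12.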